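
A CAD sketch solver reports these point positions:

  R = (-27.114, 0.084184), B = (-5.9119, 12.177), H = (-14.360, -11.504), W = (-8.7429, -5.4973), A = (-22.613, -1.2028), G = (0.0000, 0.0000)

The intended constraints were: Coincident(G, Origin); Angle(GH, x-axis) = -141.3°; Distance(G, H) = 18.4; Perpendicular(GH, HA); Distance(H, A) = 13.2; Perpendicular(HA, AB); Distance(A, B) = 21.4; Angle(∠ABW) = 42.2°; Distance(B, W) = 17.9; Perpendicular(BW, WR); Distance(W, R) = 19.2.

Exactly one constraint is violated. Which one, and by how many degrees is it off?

Perpendicular(BW, WR) — off by 7.80°.

G = (0.00, 0.00) ✓; GH at -141.3° ✓; |GH| = 18.40 ✓; ∠(GH, HA) = 90.00° ✓; |HA| = 13.20 ✓; ∠(HA, AB) = 90.00° ✓; |AB| = 21.40 ✓; ∠ABW = 42.20° ✓; |BW| = 17.90 ✓; ∠(BW, WR) = 97.80° ✗; |WR| = 19.20 ✓.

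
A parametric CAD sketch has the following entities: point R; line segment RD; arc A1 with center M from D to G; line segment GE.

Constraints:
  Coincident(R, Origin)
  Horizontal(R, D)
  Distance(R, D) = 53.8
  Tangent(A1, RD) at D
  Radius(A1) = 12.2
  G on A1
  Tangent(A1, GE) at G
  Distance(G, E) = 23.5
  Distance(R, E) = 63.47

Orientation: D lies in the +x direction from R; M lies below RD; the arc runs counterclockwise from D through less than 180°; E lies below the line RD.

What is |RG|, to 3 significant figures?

45.4

R is at the origin; R and D share the same y with |RD| = 53.8 and D on the +x side, so D = (53.8, 0.00). Tangency of A1 to RD means the radius MD is perpendicular to RD, so M = D + (0, -12.2) = (53.8, -12.2). Since MG ⟂ GE (tangency), |ME| = √(12.2² + 23.5²) = 26.5 regardless of where G sits on A1. So E lies on both circle(R, 63.47) and circle(M, 26.5); the below-RD intersection is E = (50.5, -38.5). G is the foot of the tangent from E: G = (42.4, -16.4).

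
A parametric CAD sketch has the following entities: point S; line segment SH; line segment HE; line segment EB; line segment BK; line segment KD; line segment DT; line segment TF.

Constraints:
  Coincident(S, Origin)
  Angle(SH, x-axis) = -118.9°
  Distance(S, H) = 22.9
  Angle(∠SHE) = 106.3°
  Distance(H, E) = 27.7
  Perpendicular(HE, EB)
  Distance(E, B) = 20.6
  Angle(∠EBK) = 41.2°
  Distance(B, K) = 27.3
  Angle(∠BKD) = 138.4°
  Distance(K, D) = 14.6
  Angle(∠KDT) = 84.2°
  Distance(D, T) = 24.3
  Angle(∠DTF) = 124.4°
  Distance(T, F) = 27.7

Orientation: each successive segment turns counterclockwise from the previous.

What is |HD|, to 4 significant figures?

17.55

S is at the origin; SH runs at -118.9° with length 22.9, so H = (-11.07, -20.05). ∠SHE = 106.3° gives HE at -45.20° from the x-axis; with |HE| = 27.7, E = (8.451, -39.70). HE ⟂ EB, so EB runs at 44.80°; with |EB| = 20.6, B = (23.07, -25.19). ∠EBK = 41.2° gives BK at -176.4° from the x-axis; with |BK| = 27.3, K = (-4.178, -26.90). ∠BKD = 138.4° gives KD at -134.8° from the x-axis; with |KD| = 14.6, D = (-14.47, -37.26). Then |HD| = |D − H| = 17.55.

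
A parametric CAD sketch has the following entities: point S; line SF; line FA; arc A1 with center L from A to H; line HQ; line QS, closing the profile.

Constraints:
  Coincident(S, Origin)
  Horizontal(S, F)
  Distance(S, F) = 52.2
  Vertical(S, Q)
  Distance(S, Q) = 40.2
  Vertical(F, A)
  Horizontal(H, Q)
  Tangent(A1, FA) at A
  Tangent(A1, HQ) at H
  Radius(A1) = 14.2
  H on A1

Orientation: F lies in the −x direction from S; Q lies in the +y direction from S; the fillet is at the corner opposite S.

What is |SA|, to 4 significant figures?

58.32

S is at the origin; SF is horizontal with |SF| = 52.2 and F on the −x side, so F = (-52.20, 0.000). SQ is vertical with |SQ| = 40.2 and Q on the +y side, so Q = (0.000, 40.20). The virtual corner opposite S is at (-52.20, 40.20). A1 meets FA tangentially, so LA is at right angles to FA and the tangent condition forces LH to be normal to HQ, with radius 14.2, so the center L sits 14.2 in from both sides at L = (-38.00, 26.00). That places the tangent points at A = (-52.20, 26.00) on FA and H = (-38.00, 40.20) on HQ. Then |SA| = |A − S| = 58.32.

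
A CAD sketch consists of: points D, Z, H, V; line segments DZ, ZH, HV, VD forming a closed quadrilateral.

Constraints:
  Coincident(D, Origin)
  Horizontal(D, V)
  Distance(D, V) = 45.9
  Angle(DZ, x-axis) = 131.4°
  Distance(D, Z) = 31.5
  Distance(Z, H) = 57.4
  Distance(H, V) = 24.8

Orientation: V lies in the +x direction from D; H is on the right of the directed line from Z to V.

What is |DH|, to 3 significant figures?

27.0

D is at the origin; DV is horizontal with |DV| = 45.9 and V in +x, so V = (45.9, 0). DZ runs at 131.4° with |DZ| = 31.5, so Z = (-20.8, 23.6). H is determined by |ZH| = 57.4 and |HV| = 24.8 together: it lies at the intersection of circle(Z, 57.4) and circle(V, 24.8). With |ZV| = 70.8, the foot of the radical line on ZV is 54.3 from Z and the perpendicular offset is √(57.4² − 54.3²) = 18.5. Taking the right-of-ZV solution: H = (24.2, -12.0).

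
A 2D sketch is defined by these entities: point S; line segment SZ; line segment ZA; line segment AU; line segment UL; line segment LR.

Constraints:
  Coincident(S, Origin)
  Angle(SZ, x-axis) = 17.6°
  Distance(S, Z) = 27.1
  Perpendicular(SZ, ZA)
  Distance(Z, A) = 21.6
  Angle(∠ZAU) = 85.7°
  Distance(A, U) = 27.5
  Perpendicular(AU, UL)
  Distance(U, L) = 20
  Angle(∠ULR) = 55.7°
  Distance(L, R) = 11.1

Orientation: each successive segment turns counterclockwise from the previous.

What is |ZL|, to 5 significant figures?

25.926

∠ZAU = 85.7° gives AU at -158.10° from the x-axis; with |AU| = 27.5, U = (-6.2152, 18.526). The perpendicularity gives UL at right angles to AU, so UL runs at -68.100°; with |UL| = 20.0, L = (1.2445, -0.030747). Then |ZL| = |L − Z| = 25.926.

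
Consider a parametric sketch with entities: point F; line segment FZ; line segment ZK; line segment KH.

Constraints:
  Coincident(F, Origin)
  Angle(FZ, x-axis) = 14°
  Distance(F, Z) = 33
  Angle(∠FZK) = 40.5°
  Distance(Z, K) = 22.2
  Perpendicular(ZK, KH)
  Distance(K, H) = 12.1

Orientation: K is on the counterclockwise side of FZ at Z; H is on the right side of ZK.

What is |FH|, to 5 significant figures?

33.656

∠FZK = 40.5°, so ZK runs at 14.0° + (180° − 40.5°) = 153.50° from the x-axis; with |ZK| = 22.2, K = Z + 22.2·(cos 153.50°, sin 153.50°) = (12.152, 17.889). ZK ⟂ KH; with |KH| = 12.1 on the right of ZK, H = K + 12.1·(0.44620, 0.89493) = (17.551, 28.718). Then |FH| = |H − F| = 33.656.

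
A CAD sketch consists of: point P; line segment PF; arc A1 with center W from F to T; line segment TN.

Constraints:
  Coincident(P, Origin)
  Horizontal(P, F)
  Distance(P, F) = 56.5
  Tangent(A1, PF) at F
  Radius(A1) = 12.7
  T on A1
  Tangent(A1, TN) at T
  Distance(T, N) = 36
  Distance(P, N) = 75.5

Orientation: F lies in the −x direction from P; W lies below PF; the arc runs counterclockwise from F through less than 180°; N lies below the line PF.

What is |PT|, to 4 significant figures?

70.51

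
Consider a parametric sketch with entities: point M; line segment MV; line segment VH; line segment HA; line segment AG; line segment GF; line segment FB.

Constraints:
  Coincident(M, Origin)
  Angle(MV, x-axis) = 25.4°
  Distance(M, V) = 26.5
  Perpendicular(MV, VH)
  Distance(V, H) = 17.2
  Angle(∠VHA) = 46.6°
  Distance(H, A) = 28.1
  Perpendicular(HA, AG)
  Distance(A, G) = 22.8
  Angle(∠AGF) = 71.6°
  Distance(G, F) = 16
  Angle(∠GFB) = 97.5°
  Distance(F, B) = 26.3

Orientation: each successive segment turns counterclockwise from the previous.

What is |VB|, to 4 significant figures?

21.45

M is at the origin; MV runs at 25.4° with length 26.5, so V = (23.94, 11.37). MV ⟂ VH, so VH runs at 115.4°; with |VH| = 17.2, H = (16.56, 26.90). ∠VHA = 46.6° gives HA at -111.2° from the x-axis; with |HA| = 28.1, A = (6.399, 0.7058). The perpendicularity gives AG at right angles to HA, so AG runs at -21.20°; with |AG| = 22.8, G = (27.66, -7.539). ∠AGF = 71.6° gives GF at 87.20° from the x-axis; with |GF| = 16.0, F = (28.44, 8.442). ∠GFB = 97.5° gives FB at 169.7° from the x-axis; with |FB| = 26.3, B = (2.561, 13.14). Then |VB| = |B − V| = 21.45.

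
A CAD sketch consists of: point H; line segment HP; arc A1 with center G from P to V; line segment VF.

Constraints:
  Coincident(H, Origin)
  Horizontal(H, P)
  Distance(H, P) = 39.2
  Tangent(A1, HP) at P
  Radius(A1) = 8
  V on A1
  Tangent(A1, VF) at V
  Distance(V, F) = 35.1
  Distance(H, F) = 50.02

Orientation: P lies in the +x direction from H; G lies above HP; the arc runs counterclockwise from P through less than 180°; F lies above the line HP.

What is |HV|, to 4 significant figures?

47.58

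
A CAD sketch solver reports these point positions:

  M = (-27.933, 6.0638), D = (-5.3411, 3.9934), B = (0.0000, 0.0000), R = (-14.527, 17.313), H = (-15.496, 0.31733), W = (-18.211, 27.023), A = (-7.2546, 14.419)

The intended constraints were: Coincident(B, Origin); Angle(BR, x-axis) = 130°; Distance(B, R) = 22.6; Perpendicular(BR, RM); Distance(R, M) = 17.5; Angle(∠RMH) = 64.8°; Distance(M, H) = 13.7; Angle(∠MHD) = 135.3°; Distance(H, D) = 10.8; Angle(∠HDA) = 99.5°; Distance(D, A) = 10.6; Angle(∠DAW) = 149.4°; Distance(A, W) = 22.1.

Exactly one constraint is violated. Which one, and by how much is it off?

Distance(A, W) = 22.1 — off by 5.40.

B = (0.00, 0.00) ✓; BR at 130.0° ✓; |BR| = 22.60 ✓; ∠(BR, RM) = 90.00° ✓; |RM| = 17.50 ✓; ∠RMH = 64.80° ✓; |MH| = 13.70 ✓; ∠MHD = 135.3° ✓; |HD| = 10.80 ✓; ∠HDA = 99.50° ✓; |DA| = 10.60 ✓; ∠DAW = 149.4° ✓; |AW| = 16.70 ✗.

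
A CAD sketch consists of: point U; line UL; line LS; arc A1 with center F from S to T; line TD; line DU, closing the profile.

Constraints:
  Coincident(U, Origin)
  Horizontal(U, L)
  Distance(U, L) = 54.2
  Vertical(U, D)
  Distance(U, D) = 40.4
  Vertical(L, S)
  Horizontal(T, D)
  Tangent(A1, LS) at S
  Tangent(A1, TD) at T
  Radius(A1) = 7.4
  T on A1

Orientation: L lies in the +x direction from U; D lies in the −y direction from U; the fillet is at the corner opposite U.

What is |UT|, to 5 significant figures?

61.826

U is at the origin; UL is horizontal with |UL| = 54.2 and L on the +x side, so L = (54.200, 0.0000). U and D share the same x with |UD| = 40.4 and D on the −y side, so D = (0.0000, -40.400). The virtual corner opposite U is at (54.200, -40.400). Since A1 is tangent to LS there, FS ⟂ LS and A1 meets TD tangentially, so FT is at right angles to TD, with radius 7.4, so the center F sits 7.4 in from both sides at F = (46.800, -33.000). That places the tangent points at S = (54.200, -33.000) on LS and T = (46.800, -40.400) on TD. Then |UT| = |T − U| = 61.826.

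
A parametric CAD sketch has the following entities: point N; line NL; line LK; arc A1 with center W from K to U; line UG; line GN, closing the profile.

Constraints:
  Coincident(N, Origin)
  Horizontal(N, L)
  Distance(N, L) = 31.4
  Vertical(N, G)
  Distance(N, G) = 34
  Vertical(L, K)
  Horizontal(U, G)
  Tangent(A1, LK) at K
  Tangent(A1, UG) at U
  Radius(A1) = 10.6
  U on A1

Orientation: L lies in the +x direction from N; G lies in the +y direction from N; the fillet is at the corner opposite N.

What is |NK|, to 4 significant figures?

39.16

N is at the origin; NL is horizontal with |NL| = 31.4 and L on the +x side, so L = (31.40, 0.000). NG is vertical with |NG| = 34.0 and G on the +y side, so G = (0.000, 34.00). The virtual corner opposite N is at (31.40, 34.00). The tangent condition forces WK to be normal to LK and A1 meets UG tangentially, so WU is at right angles to UG, with radius 10.6, so the center W sits 10.6 in from both sides at W = (20.80, 23.40). That places the tangent points at K = (31.40, 23.40) on LK and U = (20.80, 34.00) on UG. Then |NK| = |K − N| = 39.16.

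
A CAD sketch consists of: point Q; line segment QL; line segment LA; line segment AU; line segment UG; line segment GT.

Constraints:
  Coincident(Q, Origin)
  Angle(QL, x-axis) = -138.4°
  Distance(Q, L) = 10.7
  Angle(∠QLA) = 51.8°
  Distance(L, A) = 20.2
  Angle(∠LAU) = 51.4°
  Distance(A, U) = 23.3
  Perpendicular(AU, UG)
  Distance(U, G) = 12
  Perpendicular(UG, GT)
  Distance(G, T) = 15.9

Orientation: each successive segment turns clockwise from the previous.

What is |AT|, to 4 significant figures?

14.10

The perpendicularity gives UG at right angles to AU, so UG runs at -125.2°; with |UG| = 12.0, G = (2.923, -10.18). UG ⟂ GT, so GT runs at 144.8°; with |GT| = 15.9, T = (-10.07, -1.011). Then |AT| = |T − A| = 14.10.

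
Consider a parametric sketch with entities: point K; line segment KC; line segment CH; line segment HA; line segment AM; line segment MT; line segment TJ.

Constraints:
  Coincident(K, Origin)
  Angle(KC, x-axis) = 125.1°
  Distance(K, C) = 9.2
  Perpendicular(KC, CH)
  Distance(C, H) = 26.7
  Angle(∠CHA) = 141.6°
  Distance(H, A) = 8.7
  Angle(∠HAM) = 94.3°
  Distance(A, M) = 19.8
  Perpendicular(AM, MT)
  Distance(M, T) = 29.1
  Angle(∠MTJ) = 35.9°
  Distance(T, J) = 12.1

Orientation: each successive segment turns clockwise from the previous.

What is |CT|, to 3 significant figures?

5.74

K is at the origin; KC runs at 125.1° with length 9.2, so C = (-5.29, 7.53). The perpendicularity gives CH at right angles to KC, so CH runs at 35.1°; with |CH| = 26.7, H = (16.6, 22.9). ∠CHA = 141.6° gives HA at -3.30° from the x-axis; with |HA| = 8.7, A = (25.2, 22.4). ∠HAM = 94.3° gives AM at -89.0° from the x-axis; with |AM| = 19.8, M = (25.6, 2.58). The perpendicularity gives MT at right angles to AM, so MT runs at -179°; with |MT| = 29.1, T = (-3.51, 2.07). Then |CT| = |T − C| = 5.74.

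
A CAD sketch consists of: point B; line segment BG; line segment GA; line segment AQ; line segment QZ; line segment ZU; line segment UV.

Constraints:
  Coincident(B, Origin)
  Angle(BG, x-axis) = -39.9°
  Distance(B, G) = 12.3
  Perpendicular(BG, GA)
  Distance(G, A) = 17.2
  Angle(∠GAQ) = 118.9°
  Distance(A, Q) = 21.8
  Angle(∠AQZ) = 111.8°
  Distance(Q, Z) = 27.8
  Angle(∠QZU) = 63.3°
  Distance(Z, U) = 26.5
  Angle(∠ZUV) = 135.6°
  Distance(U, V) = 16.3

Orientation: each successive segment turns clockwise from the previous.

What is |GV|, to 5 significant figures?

5.1520

B is at the origin; BG runs at -39.9° with length 12.3, so G = (9.4361, -7.8898). BG ⟂ GA, so GA runs at -129.90°; with |GA| = 17.2, A = (-1.5968, -21.085). ∠GAQ = 118.9° gives AQ at 169.00° from the x-axis; with |AQ| = 21.8, Q = (-22.996, -16.925). ∠AQZ = 111.8° gives QZ at 100.80° from the x-axis; with |QZ| = 27.8, Z = (-28.205, 10.382). ∠QZU = 63.3° gives ZU at -15.900° from the x-axis; with |ZU| = 26.5, U = (-2.7193, 3.1222). ∠ZUV = 135.6° gives UV at -60.300° from the x-axis; with |UV| = 16.3, V = (5.3566, -11.036). Then |GV| = |V − G| = 5.1520.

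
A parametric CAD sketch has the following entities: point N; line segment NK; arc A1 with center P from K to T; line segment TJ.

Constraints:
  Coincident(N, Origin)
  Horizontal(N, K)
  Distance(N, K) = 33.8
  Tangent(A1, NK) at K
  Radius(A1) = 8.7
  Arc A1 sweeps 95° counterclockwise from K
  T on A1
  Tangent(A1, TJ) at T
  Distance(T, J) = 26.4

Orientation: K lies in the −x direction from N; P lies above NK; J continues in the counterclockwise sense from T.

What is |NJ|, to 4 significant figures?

45.07

On A1, K sits at bearing -90° from P; a 95° counterclockwise sweep puts T at bearing 5°, so T = P + 8.7·(cos 5°, sin 5°) = (-25.13, 9.458). A1 meets TJ tangentially, so PT is at right angles to TJ, so TJ runs along (−sin 5°, cos 5°); with |TJ| = 26.4, J = (-27.43, 35.76). Then |NJ| = |J − N| = 45.07.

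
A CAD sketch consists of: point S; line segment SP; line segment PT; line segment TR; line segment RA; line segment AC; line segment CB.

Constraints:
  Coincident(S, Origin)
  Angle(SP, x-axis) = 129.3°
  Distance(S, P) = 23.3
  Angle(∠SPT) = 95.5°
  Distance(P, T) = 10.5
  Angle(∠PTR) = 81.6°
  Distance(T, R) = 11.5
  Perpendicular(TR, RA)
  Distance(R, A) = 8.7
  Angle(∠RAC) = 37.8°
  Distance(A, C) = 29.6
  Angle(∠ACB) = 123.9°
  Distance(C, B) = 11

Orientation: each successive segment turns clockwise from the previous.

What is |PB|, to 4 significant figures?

35.83

∠RAC = 37.8° gives AC at 74.20° from the x-axis; with |AC| = 29.6, C = (0.5740, 39.49). ∠ACB = 123.9° gives CB at 18.10° from the x-axis; with |CB| = 11.0, B = (11.03, 42.91). Then |PB| = |B − P| = 35.83.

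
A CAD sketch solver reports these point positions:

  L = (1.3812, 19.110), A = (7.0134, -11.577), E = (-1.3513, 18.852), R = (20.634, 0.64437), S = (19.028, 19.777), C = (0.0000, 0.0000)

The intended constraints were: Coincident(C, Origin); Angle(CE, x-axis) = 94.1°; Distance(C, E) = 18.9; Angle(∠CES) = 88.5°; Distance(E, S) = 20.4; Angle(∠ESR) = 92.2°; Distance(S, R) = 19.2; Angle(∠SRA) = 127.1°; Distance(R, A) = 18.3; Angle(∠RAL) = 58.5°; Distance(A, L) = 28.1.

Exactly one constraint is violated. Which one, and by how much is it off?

Distance(A, L) = 28.1 — off by 3.10.

C = (0.00, 0.00) ✓; CE at 94.10° ✓; |CE| = 18.90 ✓; ∠CES = 88.50° ✓; |ES| = 20.40 ✓; ∠ESR = 92.20° ✓; |SR| = 19.20 ✓; ∠SRA = 127.1° ✓; |RA| = 18.30 ✓; ∠RAL = 58.50° ✓; |AL| = 31.20 ✗.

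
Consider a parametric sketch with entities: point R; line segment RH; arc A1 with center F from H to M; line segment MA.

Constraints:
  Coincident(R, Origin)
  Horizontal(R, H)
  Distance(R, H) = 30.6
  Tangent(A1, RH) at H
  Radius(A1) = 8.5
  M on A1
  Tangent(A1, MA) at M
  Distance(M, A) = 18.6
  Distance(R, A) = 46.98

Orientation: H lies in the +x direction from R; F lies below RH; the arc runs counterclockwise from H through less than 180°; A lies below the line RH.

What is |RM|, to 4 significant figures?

28.69

R is at the origin; RH is horizontal with |RH| = 30.6 and H on the +x side, so H = (30.60, 0.000). The tangent condition forces FH to be normal to RH, so F = H + (0, -8.5) = (30.60, -8.500). Since FM ⟂ MA (tangency), |FA| = √(8.5² + 18.6²) = 20.45 regardless of where M sits on A1. So A lies on both circle(R, 46.98) and circle(F, 20.45); the below-RH intersection is A = (38.06, -27.54). M is the foot of the tangent from A: M = (24.69, -14.61).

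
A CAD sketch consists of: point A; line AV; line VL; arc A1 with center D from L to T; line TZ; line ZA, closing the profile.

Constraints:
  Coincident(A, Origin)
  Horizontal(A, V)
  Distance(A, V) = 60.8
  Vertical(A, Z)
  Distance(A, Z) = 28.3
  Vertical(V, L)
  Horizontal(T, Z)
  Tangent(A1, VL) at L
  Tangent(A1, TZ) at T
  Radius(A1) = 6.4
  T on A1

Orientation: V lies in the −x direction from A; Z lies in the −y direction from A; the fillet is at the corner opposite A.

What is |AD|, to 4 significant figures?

58.64

AZ is vertical with |AZ| = 28.3 and Z on the −y side, so Z = (0.000, -28.30). The virtual corner opposite A is at (-60.80, -28.30). Tangency of A1 to VL means the radius DL is perpendicular to VL and A1 meets TZ tangentially, so DT is at right angles to TZ, with radius 6.4, so the center D sits 6.4 in from both sides at D = (-54.40, -21.90). Then |AD| = |D − A| = 58.64.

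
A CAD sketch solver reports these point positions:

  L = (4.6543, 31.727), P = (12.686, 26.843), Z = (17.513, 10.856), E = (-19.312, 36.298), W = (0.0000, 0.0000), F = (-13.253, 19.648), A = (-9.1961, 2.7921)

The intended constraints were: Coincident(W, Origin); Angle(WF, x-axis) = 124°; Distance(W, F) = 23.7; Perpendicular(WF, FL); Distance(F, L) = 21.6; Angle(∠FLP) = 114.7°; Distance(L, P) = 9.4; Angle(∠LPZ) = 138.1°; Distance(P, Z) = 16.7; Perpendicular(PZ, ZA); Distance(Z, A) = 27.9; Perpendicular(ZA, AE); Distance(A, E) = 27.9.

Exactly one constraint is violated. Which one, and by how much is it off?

Distance(A, E) = 27.9 — off by 7.10.

W = (0.00, 0.00) ✓; WF at 124.0° ✓; |WF| = 23.70 ✓; ∠(WF, FL) = 90.00° ✓; |FL| = 21.60 ✓; ∠FLP = 114.7° ✓; |LP| = 9.400 ✓; ∠LPZ = 138.1° ✓; |PZ| = 16.70 ✓; ∠(PZ, ZA) = 90.00° ✓; |ZA| = 27.90 ✓; ∠(ZA, AE) = 90.00° ✓; |AE| = 35.00 ✗.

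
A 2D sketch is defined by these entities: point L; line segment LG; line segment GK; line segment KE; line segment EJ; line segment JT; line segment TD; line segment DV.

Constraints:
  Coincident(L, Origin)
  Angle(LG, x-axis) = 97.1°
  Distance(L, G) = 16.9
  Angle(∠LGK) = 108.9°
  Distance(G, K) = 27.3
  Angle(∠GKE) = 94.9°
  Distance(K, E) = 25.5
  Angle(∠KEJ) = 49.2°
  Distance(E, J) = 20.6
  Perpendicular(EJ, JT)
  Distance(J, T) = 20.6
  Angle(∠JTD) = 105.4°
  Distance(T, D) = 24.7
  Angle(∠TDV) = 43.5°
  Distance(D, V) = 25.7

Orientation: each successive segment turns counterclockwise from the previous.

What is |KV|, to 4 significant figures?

15.61

L is at the origin; LG runs at 97.1° with length 16.9, so G = (-2.089, 16.77). ∠LGK = 108.9° gives GK at 168.2° from the x-axis; with |GK| = 27.3, K = (-28.81, 22.35). ∠GKE = 94.9° gives KE at -106.7° from the x-axis; with |KE| = 25.5, E = (-36.14, -2.071). ∠KEJ = 49.2° gives EJ at 24.10° from the x-axis; with |EJ| = 20.6, J = (-17.34, 6.340). The perpendicularity gives JT at right angles to EJ, so JT runs at 114.1°; with |JT| = 20.6, T = (-25.75, 25.14). ∠JTD = 105.4° gives TD at -171.3° from the x-axis; with |TD| = 24.7, D = (-50.16, 21.41). ∠TDV = 43.5° gives DV at -34.80° from the x-axis; with |DV| = 25.7, V = (-29.06, 6.741). Then |KV| = |V − K| = 15.61.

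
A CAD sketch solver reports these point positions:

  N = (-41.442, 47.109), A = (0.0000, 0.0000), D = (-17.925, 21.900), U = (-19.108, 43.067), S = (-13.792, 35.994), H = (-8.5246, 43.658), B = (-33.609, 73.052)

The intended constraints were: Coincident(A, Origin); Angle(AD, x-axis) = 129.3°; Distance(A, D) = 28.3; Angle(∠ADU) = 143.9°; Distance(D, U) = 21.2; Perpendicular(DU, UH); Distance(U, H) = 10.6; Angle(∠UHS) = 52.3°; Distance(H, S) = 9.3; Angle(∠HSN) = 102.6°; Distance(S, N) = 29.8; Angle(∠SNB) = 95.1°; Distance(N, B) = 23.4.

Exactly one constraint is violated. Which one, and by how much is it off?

Distance(N, B) = 23.4 — off by 3.70.

A = (0.00, 0.00) ✓; AD at 129.3° ✓; |AD| = 28.30 ✓; ∠ADU = 143.9° ✓; |DU| = 21.20 ✓; ∠(DU, UH) = 90.00° ✓; |UH| = 10.60 ✓; ∠UHS = 52.30° ✓; |HS| = 9.300 ✓; ∠HSN = 102.6° ✓; |SN| = 29.80 ✓; ∠SNB = 95.10° ✓; |NB| = 27.10 ✗.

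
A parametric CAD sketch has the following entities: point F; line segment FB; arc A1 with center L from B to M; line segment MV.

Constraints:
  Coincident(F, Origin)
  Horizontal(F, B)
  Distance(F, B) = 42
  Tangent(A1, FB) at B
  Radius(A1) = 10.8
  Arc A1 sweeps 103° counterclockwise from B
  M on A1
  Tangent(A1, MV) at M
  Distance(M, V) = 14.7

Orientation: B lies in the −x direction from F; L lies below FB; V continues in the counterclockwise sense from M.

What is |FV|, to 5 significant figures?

56.404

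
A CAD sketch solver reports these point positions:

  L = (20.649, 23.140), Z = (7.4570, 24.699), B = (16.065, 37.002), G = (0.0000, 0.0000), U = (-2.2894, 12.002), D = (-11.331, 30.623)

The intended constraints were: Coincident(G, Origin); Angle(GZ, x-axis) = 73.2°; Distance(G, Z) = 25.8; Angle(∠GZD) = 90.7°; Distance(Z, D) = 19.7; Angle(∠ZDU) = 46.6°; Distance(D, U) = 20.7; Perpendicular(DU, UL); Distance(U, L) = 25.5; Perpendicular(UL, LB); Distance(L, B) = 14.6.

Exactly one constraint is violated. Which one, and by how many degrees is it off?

Perpendicular(UL, LB) — off by 7.60°.

G = (0.00, 0.00) ✓; GZ at 73.20° ✓; |GZ| = 25.80 ✓; ∠GZD = 90.70° ✓; |ZD| = 19.70 ✓; ∠ZDU = 46.60° ✓; |DU| = 20.70 ✓; ∠(DU, UL) = 90.00° ✓; |UL| = 25.50 ✓; ∠(UL, LB) = 82.40° ✗; |LB| = 14.60 ✓.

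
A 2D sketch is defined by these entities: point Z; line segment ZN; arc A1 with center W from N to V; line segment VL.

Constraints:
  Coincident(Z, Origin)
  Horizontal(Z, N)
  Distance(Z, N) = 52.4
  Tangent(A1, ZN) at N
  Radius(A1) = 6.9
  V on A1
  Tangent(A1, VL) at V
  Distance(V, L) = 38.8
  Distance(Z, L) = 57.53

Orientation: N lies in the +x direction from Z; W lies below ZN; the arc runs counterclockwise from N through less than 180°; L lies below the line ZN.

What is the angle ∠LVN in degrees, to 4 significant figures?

140.9°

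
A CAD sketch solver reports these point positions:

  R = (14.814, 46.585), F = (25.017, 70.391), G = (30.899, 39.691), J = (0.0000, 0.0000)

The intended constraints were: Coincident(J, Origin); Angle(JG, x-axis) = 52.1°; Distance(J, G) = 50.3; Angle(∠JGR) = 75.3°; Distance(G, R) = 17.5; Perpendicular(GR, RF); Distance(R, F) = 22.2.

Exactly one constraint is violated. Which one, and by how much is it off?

Distance(R, F) = 22.2 — off by 3.70.

J = (0.00, 0.00) ✓; JG at 52.10° ✓; |JG| = 50.30 ✓; ∠JGR = 75.30° ✓; |GR| = 17.50 ✓; ∠(GR, RF) = 90.00° ✓; |RF| = 25.90 ✗.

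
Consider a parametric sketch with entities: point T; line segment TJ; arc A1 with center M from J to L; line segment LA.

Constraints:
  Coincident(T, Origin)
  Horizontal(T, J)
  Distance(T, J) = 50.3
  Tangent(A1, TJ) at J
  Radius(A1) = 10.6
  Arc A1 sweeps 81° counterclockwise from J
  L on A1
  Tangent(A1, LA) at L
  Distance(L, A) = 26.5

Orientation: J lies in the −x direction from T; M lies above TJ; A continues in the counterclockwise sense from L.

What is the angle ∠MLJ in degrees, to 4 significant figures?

49.50°

T is at the origin; T and J share the same y with |TJ| = 50.3 and J on the −x side, so J = (-50.30, 0.000). The tangent condition forces MJ to be normal to TJ, so M = J + (0, 10.6) = (-50.30, 10.60). On A1, J sits at bearing -90° from M; an 81° counterclockwise sweep puts L at bearing -9°, so L = M + 10.6·(cos -9°, sin -9°) = (-39.83, 8.942). Then cos ∠MLJ = LM·LJ / (|LM||LJ|), giving 49.50°.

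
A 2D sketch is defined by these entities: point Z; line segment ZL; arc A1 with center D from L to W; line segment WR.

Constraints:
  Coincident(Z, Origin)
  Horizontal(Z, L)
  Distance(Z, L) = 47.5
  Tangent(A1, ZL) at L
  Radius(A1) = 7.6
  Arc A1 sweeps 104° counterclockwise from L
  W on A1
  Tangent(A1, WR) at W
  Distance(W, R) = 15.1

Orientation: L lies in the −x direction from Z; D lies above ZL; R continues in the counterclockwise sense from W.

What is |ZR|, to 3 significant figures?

50.0

Z is at the origin; Z and L share the same y with |ZL| = 47.5 and L on the −x side, so L = (-47.5, 0.00). A1 meets ZL tangentially, so DL is at right angles to ZL, so D = L + (0, 7.6) = (-47.5, 7.60). On A1, L sits at bearing -90° from D; a 104° counterclockwise sweep puts W at bearing 14°, so W = D + 7.6·(cos 14°, sin 14°) = (-40.1, 9.44). Since A1 is tangent to WR there, DW ⟂ WR, so WR runs along (−sin 14°, cos 14°); with |WR| = 15.1, R = (-43.8, 24.1). Then |ZR| = |R − Z| = 50.0.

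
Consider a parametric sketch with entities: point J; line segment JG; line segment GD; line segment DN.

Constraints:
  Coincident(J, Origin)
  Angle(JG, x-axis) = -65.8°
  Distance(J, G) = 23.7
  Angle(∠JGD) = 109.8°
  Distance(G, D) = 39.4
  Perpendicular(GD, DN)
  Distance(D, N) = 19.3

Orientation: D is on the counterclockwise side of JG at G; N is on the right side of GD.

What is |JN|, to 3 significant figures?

63.1

J is at the origin; JG runs at -65.8° with length 23.7, so G = 23.7·(cos -65.8°, sin -65.8°) = (9.72, -21.6). ∠JGD = 109.8°, so GD runs at -65.8° + (180° − 109.8°) = 4.40° from the x-axis; with |GD| = 39.4, D = G + 39.4·(cos 4.40°, sin 4.40°) = (49.0, -18.6). The perpendicularity gives DN at right angles to GD; with |DN| = 19.3 on the right of GD, N = D + 19.3·(0.0767, -0.997) = (50.5, -37.8). Then |JN| = |N − J| = 63.1.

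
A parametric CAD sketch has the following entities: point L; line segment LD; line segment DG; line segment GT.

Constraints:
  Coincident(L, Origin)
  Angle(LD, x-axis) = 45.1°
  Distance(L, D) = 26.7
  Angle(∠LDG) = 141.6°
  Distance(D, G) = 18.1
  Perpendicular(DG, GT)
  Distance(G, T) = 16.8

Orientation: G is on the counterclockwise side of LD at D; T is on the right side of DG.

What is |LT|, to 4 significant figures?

51.36

∠LDG = 141.6°, so DG runs at 45.1° + (180° − 141.6°) = 83.50° from the x-axis; with |DG| = 18.1, G = D + 18.1·(cos 83.50°, sin 83.50°) = (20.90, 36.90). DG ⟂ GT; with |GT| = 16.8 on the right of DG, T = G + 16.8·(0.9936, -0.1132) = (37.59, 34.99). Then |LT| = |T − L| = 51.36.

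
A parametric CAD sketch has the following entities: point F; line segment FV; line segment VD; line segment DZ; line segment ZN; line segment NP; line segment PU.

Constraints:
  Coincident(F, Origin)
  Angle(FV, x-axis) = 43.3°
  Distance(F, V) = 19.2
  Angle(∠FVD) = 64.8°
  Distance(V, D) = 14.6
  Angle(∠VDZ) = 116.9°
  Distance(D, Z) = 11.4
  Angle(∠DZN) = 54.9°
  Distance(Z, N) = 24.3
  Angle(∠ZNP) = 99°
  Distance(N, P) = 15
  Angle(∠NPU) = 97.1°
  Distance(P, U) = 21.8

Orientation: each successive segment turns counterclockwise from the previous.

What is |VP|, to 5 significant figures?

9.4411

∠DZN = 54.9° gives ZN at -13.300° from the x-axis; with |ZN| = 24.3, N = (15.512, 5.3597). ∠ZNP = 99.0° gives NP at 67.700° from the x-axis; with |NP| = 15.0, P = (21.204, 19.238). Then |VP| = |P − V| = 9.4411.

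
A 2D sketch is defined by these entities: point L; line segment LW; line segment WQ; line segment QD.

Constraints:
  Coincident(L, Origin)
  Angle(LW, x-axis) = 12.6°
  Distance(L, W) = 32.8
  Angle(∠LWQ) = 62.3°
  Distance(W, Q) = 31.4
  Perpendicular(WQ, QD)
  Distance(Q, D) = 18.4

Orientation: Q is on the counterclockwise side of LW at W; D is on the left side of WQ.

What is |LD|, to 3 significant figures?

19.3

L is at the origin; LW runs at 12.6° with length 32.8, so W = 32.8·(cos 12.6°, sin 12.6°) = (32.0, 7.16). ∠LWQ = 62.3°, so WQ runs at 12.6° + (180° − 62.3°) = 130° from the x-axis; with |WQ| = 31.4, Q = W + 31.4·(cos 130°, sin 130°) = (11.7, 31.1). The perpendicularity gives QD at right angles to WQ; with |QD| = 18.4 on the left of WQ, D = Q + 18.4·(-0.763, -0.647) = (-2.33, 19.2). Then |LD| = |D − L| = 19.3.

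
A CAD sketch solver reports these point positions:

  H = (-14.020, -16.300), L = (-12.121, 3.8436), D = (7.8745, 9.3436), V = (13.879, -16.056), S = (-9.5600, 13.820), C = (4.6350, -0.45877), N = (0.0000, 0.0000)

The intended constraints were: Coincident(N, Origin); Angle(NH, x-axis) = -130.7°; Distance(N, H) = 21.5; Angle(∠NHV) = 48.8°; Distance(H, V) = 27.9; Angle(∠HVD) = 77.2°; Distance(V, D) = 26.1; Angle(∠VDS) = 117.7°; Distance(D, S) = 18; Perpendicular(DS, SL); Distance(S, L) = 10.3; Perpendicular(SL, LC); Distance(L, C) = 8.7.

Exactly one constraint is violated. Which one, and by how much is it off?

Distance(L, C) = 8.7 — off by 8.60.

N = (0.00, 0.00) ✓; NH at -130.7° ✓; |NH| = 21.50 ✓; ∠NHV = 48.80° ✓; |HV| = 27.90 ✓; ∠HVD = 77.20° ✓; |VD| = 26.10 ✓; ∠VDS = 117.7° ✓; |DS| = 18.00 ✓; ∠(DS, SL) = 90.00° ✓; |SL| = 10.30 ✓; ∠(SL, LC) = 90.00° ✓; |LC| = 17.30 ✗.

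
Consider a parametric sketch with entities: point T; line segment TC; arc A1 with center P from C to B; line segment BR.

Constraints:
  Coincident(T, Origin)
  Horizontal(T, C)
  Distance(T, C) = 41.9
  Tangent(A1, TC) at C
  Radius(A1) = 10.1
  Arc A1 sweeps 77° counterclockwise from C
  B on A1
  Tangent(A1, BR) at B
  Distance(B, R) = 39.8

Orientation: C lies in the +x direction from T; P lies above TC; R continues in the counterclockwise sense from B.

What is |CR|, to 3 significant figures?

50.3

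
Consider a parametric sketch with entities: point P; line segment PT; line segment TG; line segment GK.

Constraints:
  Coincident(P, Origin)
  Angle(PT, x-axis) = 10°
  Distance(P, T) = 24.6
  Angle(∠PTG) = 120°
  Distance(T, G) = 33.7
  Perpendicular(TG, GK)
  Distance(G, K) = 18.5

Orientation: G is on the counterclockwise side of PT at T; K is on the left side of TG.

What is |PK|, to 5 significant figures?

46.085

∠PTG = 120.0°, so TG runs at 10.0° + (180° − 120.0°) = 70.000° from the x-axis; with |TG| = 33.7, G = T + 33.7·(cos 70.000°, sin 70.000°) = (35.752, 35.939). TG ⟂ GK; with |GK| = 18.5 on the left of TG, K = G + 18.5·(-0.93969, 0.34202) = (18.368, 42.267). Then |PK| = |K − P| = 46.085.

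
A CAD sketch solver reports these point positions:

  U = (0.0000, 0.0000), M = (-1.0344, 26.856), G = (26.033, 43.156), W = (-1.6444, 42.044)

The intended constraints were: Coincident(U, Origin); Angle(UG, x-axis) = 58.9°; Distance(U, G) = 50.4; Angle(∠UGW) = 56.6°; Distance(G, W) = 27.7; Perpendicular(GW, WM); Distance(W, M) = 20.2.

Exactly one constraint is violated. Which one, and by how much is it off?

Distance(W, M) = 20.2 — off by 5.00.

U = (0.00, 0.00) ✓; UG at 58.90° ✓; |UG| = 50.40 ✓; ∠UGW = 56.60° ✓; |GW| = 27.70 ✓; ∠(GW, WM) = 90.00° ✓; |WM| = 15.20 ✗.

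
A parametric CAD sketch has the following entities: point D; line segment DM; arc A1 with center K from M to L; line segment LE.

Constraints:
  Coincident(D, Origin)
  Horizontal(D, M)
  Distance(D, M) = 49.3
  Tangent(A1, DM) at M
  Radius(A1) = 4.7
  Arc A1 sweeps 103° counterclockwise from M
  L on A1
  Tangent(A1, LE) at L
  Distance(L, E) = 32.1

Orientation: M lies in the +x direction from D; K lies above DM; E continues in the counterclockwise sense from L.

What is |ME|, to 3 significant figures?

37.1

On A1, M sits at bearing -90° from K; a 103° counterclockwise sweep puts L at bearing 13°, so L = K + 4.7·(cos 13°, sin 13°) = (53.9, 5.76). Tangency of A1 to LE means the radius KL is perpendicular to LE, so LE runs along (−sin 13°, cos 13°); with |LE| = 32.1, E = (46.7, 37.0). Then |ME| = |E − M| = 37.1.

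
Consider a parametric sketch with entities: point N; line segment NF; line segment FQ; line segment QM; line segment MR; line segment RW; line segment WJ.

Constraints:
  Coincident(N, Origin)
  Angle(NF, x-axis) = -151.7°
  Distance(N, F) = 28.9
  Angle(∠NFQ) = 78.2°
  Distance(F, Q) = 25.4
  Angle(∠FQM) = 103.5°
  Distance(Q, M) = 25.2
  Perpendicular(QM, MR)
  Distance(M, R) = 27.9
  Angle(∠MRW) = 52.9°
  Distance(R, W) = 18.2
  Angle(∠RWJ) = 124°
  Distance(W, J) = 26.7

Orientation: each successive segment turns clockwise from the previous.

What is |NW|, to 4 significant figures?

15.01

QM ⟂ MR, so MR runs at -60.00°; with |MR| = 27.9, R = (3.114, -0.9092). ∠MRW = 52.9° gives RW at 172.9° from the x-axis; with |RW| = 18.2, W = (-14.95, 1.340). Then |NW| = |W − N| = 15.01.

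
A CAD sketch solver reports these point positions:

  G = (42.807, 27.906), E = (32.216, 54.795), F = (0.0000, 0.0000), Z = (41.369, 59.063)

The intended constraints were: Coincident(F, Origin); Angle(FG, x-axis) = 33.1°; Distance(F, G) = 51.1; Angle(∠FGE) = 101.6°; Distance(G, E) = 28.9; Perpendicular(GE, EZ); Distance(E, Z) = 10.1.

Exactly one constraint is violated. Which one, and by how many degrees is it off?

Perpendicular(GE, EZ) — off by 3.50°.

F = (0.00, 0.00) ✓; FG at 33.10° ✓; |FG| = 51.10 ✓; ∠FGE = 101.6° ✓; |GE| = 28.90 ✓; ∠(GE, EZ) = 86.50° ✗; |EZ| = 10.10 ✓.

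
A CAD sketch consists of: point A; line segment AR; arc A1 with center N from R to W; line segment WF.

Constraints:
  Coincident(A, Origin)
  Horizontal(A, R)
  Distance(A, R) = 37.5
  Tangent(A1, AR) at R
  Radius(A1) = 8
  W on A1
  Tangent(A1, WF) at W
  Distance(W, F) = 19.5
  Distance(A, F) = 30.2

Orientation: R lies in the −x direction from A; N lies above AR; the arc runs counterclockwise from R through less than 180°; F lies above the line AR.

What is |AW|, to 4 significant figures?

30.73

A is at the origin; A and R share the same y with |AR| = 37.5 and R on the −x side, so R = (-37.50, 0.000). Since A1 is tangent to AR there, NR ⟂ AR, so N = R + (0, 8) = (-37.50, 8.000). Since NW ⟂ WF (tangency), |NF| = √(8.0² + 19.5²) = 21.08 regardless of where W sits on A1. So F lies on both circle(A, 30.2) and circle(N, 21.08); the above-AR intersection is F = (-21.27, 21.44). W is the foot of the tangent from F: W = (-30.44, 4.236).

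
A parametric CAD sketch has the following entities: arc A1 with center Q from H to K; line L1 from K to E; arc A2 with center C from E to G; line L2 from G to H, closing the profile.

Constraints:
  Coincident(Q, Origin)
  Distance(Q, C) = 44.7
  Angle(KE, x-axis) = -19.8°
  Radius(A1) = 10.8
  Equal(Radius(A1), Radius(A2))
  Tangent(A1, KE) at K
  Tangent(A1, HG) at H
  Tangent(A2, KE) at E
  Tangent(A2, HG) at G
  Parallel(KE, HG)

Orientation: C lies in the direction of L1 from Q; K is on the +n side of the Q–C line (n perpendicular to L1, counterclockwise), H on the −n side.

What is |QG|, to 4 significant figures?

45.99

The slot axis is L1's direction at -19.8°, so u = (cos -19.8°, sin -19.8°) = (0.9409, -0.3387) and n = (−sin -19.8°, cos -19.8°) = (0.3387, 0.9409). Q is at the origin and C lies 44.7 along u from Q, so C = 44.7·u = (42.06, -15.14). Tangency of A1 to both parallel lines with radius 10.8 puts K and H at Q ± 10.8·n: K = (3.658, 10.16), H = (-3.658, -10.16). Equal radii place E and G the same way about C: E = C + 10.8·n = (45.72, -4.980), G = C − 10.8·n = (38.40, -25.30). Then |QG| = |G − Q| = 45.99.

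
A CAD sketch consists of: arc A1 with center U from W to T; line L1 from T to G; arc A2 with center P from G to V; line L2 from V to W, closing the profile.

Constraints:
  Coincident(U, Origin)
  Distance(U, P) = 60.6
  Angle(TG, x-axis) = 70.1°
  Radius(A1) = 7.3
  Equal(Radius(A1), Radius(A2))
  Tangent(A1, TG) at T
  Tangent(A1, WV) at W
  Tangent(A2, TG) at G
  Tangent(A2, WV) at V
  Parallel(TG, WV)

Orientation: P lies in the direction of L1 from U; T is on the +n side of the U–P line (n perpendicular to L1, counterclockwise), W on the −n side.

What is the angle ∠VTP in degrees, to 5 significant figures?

6.6769°

The slot axis is L1's direction at 70.1°, so u = (cos 70.1°, sin 70.1°) = (0.34038, 0.94029) and n = (−sin 70.1°, cos 70.1°) = (-0.94029, 0.34038). U is at the origin and P lies 60.6 along u from U, so P = 60.6·u = (20.627, 56.981). Tangency of A1 to both parallel lines with radius 7.3 puts T and W at U ± 7.3·n: T = (-6.8641, 2.4848), W = (6.8641, -2.4848). Equal radii place G and V the same way about P: G = P + 7.3·n = (13.763, 59.466), V = P − 7.3·n = (27.491, 54.497). Then cos ∠VTP = TV·TP / (|TV||TP|), giving 6.6769°.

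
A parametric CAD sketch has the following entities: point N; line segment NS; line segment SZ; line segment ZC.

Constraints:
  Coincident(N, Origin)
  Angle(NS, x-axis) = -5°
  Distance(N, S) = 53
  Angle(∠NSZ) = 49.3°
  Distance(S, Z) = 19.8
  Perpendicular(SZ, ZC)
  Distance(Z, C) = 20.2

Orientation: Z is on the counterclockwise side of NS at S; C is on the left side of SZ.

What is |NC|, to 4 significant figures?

24.84

N is at the origin; NS runs at -5.0° with length 53.0, so S = 53.0·(cos -5.0°, sin -5.0°) = (52.80, -4.619). ∠NSZ = 49.3°, so SZ runs at -5.0° + (180° − 49.3°) = 125.7° from the x-axis; with |SZ| = 19.8, Z = S + 19.8·(cos 125.7°, sin 125.7°) = (41.24, 11.46). The perpendicularity gives ZC at right angles to SZ; with |ZC| = 20.2 on the left of SZ, C = Z + 20.2·(-0.8121, -0.5835) = (24.84, -0.3275). Then |NC| = |C − N| = 24.84.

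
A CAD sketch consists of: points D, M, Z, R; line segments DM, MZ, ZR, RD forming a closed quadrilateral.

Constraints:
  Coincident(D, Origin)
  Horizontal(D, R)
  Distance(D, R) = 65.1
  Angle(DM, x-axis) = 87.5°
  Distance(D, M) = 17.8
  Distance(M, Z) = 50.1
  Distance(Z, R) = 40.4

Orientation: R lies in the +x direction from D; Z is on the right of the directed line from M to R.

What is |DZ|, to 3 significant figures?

38.2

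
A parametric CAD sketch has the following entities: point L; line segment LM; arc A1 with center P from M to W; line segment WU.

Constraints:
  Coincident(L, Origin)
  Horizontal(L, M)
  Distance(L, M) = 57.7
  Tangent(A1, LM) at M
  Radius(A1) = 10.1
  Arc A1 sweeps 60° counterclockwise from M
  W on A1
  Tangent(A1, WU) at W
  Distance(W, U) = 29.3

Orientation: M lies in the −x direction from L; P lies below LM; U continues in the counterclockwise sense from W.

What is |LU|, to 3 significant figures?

86.6

L is at the origin; L and M share the same y with |LM| = 57.7 and M on the −x side, so M = (-57.7, 0.00). The tangent condition forces PM to be normal to LM, so P = M + (0, -10.1) = (-57.7, -10.1). On A1, M sits at bearing 90° from P; a 60° counterclockwise sweep puts W at bearing 150°, so W = P + 10.1·(cos 150°, sin 150°) = (-66.4, -5.05). A1 meets WU tangentially, so PW is at right angles to WU, so WU runs along (−sin 150°, cos 150°); with |WU| = 29.3, U = (-81.1, -30.4). Then |LU| = |U − L| = 86.6.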